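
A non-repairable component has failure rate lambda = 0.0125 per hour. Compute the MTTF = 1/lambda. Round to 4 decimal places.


lambda = 0.0125
MTTF = 1 / 0.0125
MTTF = 80.0

80.0


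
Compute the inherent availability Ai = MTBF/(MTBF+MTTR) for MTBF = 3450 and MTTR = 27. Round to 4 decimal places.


MTBF = 3450
MTTR = 27
MTBF + MTTR = 3477
Ai = 3450 / 3477
Ai = 0.9922

0.9922


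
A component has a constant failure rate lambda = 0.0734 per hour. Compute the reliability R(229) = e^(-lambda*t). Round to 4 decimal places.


lambda = 0.0734
t = 229
lambda * t = 16.8086
R(t) = e^(-16.8086)
R(t) = 0.0

0.0


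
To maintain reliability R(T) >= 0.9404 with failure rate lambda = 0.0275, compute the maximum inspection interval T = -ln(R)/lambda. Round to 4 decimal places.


R_target = 0.9404
lambda = 0.0275
-ln(0.9404) = 0.0614
T = 0.0614 / 0.0275
T = 2.2345

2.2345


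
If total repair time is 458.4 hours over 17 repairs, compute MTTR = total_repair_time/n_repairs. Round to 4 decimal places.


total_repair_time = 458.4
n_repairs = 17
MTTR = 458.4 / 17
MTTR = 26.9647

26.9647


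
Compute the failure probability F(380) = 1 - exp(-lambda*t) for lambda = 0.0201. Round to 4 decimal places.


lambda = 0.0201, t = 380
lambda * t = 7.638
exp(-7.638) = 0.0005
F(t) = 1 - 0.0005
F(t) = 0.9995

0.9995


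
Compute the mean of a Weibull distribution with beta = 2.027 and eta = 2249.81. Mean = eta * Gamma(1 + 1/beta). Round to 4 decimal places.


beta = 2.027, eta = 2249.81
1/beta = 0.4933
1 + 1/beta = 1.4933
Gamma(1.4933) = 0.886
Mean = 2249.81 * 0.886
Mean = 1993.3991

1993.3991


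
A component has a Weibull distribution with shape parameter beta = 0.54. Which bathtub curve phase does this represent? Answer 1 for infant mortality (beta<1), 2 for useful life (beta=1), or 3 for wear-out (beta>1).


beta = 0.54
Compare beta to 1:
beta < 1 => infant mortality (phase 1)
beta = 1 => useful life (phase 2)
beta > 1 => wear-out (phase 3)
Since beta = 0.54, this is infant mortality (decreasing failure rate)
Phase = 1

1


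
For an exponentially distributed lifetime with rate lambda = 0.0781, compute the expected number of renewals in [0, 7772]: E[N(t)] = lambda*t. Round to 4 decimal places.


lambda = 0.0781
t = 7772
E[N(t)] = lambda * t
E[N(t)] = 0.0781 * 7772
E[N(t)] = 606.9932

606.9932


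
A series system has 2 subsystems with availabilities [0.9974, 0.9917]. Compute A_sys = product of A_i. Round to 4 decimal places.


Subsystems: [0.9974, 0.9917]
After subsystem 1 (A=0.9974): product = 0.9974
After subsystem 2 (A=0.9917): product = 0.9891
A_sys = 0.9891

0.9891


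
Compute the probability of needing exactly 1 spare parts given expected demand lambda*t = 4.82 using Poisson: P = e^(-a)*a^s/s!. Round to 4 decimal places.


a = 4.82, s = 1
e^(-a) = e^(-4.82) = 0.0081
a^s = 4.82^1 = 4.82
s! = 1
P = 0.0081 * 4.82 / 1
P = 0.0389

0.0389


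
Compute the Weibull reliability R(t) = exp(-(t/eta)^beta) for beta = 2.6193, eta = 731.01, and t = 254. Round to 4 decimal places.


beta = 2.6193, eta = 731.01, t = 254
t/eta = 254 / 731.01 = 0.3475
(t/eta)^beta = 0.3475^2.6193 = 0.0627
R(t) = exp(-0.0627)
R(t) = 0.9392

0.9392


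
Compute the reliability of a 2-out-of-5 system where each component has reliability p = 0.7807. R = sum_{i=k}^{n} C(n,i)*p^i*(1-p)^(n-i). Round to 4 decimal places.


k = 2, n = 5, p = 0.7807
i=2: C(5,2)=10 * 0.7807^2 * 0.2193^3 = 0.0643
i=3: C(5,3)=10 * 0.7807^3 * 0.2193^2 = 0.2288
i=4: C(5,4)=5 * 0.7807^4 * 0.2193^1 = 0.4073
i=5: C(5,5)=1 * 0.7807^5 * 0.2193^0 = 0.29
R = sum of terms = 0.9905

0.9905


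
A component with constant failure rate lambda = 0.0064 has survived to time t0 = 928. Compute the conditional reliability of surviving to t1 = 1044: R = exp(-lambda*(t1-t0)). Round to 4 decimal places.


lambda = 0.0064
t0 = 928, t1 = 1044
t1 - t0 = 116
lambda * (t1-t0) = 0.0064 * 116 = 0.7424
R = exp(-0.7424)
R = 0.476

0.476


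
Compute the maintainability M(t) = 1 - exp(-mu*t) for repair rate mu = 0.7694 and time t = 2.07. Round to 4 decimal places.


mu = 0.7694, t = 2.07
mu * t = 0.7694 * 2.07 = 1.5927
exp(-1.5927) = 0.2034
M(t) = 1 - 0.2034
M(t) = 0.7966

0.7966


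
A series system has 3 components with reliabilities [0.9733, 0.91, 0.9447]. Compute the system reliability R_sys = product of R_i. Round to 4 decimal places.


Components: [0.9733, 0.91, 0.9447]
After component 1 (R=0.9733): product = 0.9733
After component 2 (R=0.91): product = 0.8857
After component 3 (R=0.9447): product = 0.8367
R_sys = 0.8367

0.8367


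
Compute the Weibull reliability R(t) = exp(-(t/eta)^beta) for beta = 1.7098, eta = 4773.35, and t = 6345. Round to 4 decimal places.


beta = 1.7098, eta = 4773.35, t = 6345
t/eta = 6345 / 4773.35 = 1.3293
(t/eta)^beta = 1.3293^1.7098 = 1.6268
R(t) = exp(-1.6268)
R(t) = 0.1965

0.1965


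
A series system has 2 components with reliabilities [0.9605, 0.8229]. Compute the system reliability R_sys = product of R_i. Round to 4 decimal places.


Components: [0.9605, 0.8229]
After component 1 (R=0.9605): product = 0.9605
After component 2 (R=0.8229): product = 0.7904
R_sys = 0.7904

0.7904


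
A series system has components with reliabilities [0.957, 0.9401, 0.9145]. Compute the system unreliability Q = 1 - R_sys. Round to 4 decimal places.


Components: [0.957, 0.9401, 0.9145]
After component 1: product = 0.957
After component 2: product = 0.8997
After component 3: product = 0.8228
R_sys = 0.8228
Q = 1 - 0.8228 = 0.1772

0.1772


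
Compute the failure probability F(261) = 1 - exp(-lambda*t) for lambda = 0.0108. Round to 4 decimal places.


lambda = 0.0108, t = 261
lambda * t = 2.8188
exp(-2.8188) = 0.0597
F(t) = 1 - 0.0597
F(t) = 0.9403

0.9403


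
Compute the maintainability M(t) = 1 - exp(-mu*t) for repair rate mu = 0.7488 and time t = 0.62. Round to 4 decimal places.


mu = 0.7488, t = 0.62
mu * t = 0.7488 * 0.62 = 0.4643
exp(-0.4643) = 0.6286
M(t) = 1 - 0.6286
M(t) = 0.3714

0.3714


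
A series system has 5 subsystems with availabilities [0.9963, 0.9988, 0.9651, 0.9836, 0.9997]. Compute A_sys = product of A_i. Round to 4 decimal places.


Subsystems: [0.9963, 0.9988, 0.9651, 0.9836, 0.9997]
After subsystem 1 (A=0.9963): product = 0.9963
After subsystem 2 (A=0.9988): product = 0.9951
After subsystem 3 (A=0.9651): product = 0.9604
After subsystem 4 (A=0.9836): product = 0.9446
After subsystem 5 (A=0.9997): product = 0.9443
A_sys = 0.9443

0.9443


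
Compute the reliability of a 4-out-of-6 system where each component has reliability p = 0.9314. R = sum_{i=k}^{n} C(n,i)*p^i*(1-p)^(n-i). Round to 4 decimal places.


k = 4, n = 6, p = 0.9314
i=4: C(6,4)=15 * 0.9314^4 * 0.0686^2 = 0.0531
i=5: C(6,5)=6 * 0.9314^5 * 0.0686^1 = 0.2885
i=6: C(6,6)=1 * 0.9314^6 * 0.0686^0 = 0.6529
R = sum of terms = 0.9945

0.9945


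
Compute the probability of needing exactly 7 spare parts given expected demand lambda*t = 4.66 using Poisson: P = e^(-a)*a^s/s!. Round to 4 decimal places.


a = 4.66, s = 7
e^(-a) = e^(-4.66) = 0.0095
a^s = 4.66^7 = 47720.1079
s! = 5040
P = 0.0095 * 47720.1079 / 5040
P = 0.0896

0.0896


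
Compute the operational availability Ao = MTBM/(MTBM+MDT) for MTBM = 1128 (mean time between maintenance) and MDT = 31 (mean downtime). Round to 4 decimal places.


MTBM = 1128
MDT = 31
MTBM + MDT = 1159
Ao = 1128 / 1159
Ao = 0.9733

0.9733


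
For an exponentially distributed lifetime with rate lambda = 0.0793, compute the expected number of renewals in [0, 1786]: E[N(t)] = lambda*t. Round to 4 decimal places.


lambda = 0.0793
t = 1786
E[N(t)] = lambda * t
E[N(t)] = 0.0793 * 1786
E[N(t)] = 141.6298

141.6298


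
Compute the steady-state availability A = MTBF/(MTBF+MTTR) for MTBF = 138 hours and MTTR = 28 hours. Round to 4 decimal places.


MTBF = 138
MTTR = 28
MTBF + MTTR = 166
A = 138 / 166
A = 0.8313

0.8313


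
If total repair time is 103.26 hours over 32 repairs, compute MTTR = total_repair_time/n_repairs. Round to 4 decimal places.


total_repair_time = 103.26
n_repairs = 32
MTTR = 103.26 / 32
MTTR = 3.2269

3.2269


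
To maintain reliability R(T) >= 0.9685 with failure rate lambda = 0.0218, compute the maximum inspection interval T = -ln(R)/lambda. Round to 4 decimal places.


R_target = 0.9685
lambda = 0.0218
-ln(0.9685) = 0.032
T = 0.032 / 0.0218
T = 1.4682

1.4682


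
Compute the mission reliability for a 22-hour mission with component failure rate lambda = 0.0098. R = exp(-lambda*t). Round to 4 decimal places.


lambda = 0.0098
mission_time = 22
lambda * t = 0.0098 * 22 = 0.2156
R = exp(-0.2156)
R = 0.8061

0.8061


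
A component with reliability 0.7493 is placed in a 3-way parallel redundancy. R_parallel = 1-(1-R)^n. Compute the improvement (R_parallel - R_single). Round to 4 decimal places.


R_single = 0.7493, n = 3
1 - R_single = 0.2507
(1 - R_single)^n = 0.2507^3 = 0.0158
R_parallel = 1 - 0.0158 = 0.9842
Improvement = 0.9842 - 0.7493
Improvement = 0.2349

0.2349


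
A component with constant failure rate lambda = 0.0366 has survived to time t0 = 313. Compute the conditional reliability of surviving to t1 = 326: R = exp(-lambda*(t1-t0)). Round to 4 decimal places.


lambda = 0.0366
t0 = 313, t1 = 326
t1 - t0 = 13
lambda * (t1-t0) = 0.0366 * 13 = 0.4758
R = exp(-0.4758)
R = 0.6214

0.6214


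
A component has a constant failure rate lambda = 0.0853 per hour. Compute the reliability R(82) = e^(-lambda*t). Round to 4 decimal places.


lambda = 0.0853
t = 82
lambda * t = 6.9946
R(t) = e^(-6.9946)
R(t) = 0.0009

0.0009


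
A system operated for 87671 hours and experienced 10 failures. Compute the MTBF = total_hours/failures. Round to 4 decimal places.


total_hours = 87671
failures = 10
MTBF = 87671 / 10
MTBF = 8767.1

8767.1


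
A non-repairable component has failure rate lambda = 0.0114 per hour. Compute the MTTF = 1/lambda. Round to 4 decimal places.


lambda = 0.0114
MTTF = 1 / 0.0114
MTTF = 87.7193

87.7193


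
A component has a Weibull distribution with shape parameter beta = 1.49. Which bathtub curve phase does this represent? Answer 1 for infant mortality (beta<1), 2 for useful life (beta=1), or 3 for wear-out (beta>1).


beta = 1.49
Compare beta to 1:
beta < 1 => infant mortality (phase 1)
beta = 1 => useful life (phase 2)
beta > 1 => wear-out (phase 3)
Since beta = 1.49, this is wear-out (increasing failure rate)
Phase = 3

3


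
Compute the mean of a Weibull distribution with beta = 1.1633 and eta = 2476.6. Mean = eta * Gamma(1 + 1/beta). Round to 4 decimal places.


beta = 1.1633, eta = 2476.6
1/beta = 0.8596
1 + 1/beta = 1.8596
Gamma(1.8596) = 0.9486
Mean = 2476.6 * 0.9486
Mean = 2349.228

2349.228


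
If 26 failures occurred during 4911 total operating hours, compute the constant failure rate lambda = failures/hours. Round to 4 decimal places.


failures = 26
total_hours = 4911
lambda = 26 / 4911
lambda = 0.0053

0.0053


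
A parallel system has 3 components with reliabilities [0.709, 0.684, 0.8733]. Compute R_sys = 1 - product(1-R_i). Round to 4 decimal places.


Components: [0.709, 0.684, 0.8733]
(1 - 0.709) = 0.291, running product = 0.291
(1 - 0.684) = 0.316, running product = 0.092
(1 - 0.8733) = 0.1267, running product = 0.0117
Product of (1-R_i) = 0.0117
R_sys = 1 - 0.0117 = 0.9883

0.9883


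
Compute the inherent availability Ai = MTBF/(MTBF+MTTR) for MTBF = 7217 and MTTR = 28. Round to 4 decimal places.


MTBF = 7217
MTTR = 28
MTBF + MTTR = 7245
Ai = 7217 / 7245
Ai = 0.9961

0.9961


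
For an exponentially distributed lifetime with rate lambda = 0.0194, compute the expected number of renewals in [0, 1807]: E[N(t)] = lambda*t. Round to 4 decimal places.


lambda = 0.0194
t = 1807
E[N(t)] = lambda * t
E[N(t)] = 0.0194 * 1807
E[N(t)] = 35.0558

35.0558


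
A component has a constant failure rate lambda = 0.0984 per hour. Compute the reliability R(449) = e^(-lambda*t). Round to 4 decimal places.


lambda = 0.0984
t = 449
lambda * t = 44.1816
R(t) = e^(-44.1816)
R(t) = 0.0

0.0


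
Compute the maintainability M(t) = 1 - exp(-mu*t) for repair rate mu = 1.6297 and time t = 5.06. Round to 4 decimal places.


mu = 1.6297, t = 5.06
mu * t = 1.6297 * 5.06 = 8.2463
exp(-8.2463) = 0.0003
M(t) = 1 - 0.0003
M(t) = 0.9997

0.9997


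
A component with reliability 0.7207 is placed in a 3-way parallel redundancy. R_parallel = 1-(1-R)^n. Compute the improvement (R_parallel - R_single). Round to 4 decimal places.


R_single = 0.7207, n = 3
1 - R_single = 0.2793
(1 - R_single)^n = 0.2793^3 = 0.0218
R_parallel = 1 - 0.0218 = 0.9782
Improvement = 0.9782 - 0.7207
Improvement = 0.2575

0.2575


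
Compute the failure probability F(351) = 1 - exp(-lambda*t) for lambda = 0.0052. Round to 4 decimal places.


lambda = 0.0052, t = 351
lambda * t = 1.8252
exp(-1.8252) = 0.1612
F(t) = 1 - 0.1612
F(t) = 0.8388

0.8388


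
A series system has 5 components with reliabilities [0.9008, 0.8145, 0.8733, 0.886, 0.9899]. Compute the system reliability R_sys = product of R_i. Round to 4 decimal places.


Components: [0.9008, 0.8145, 0.8733, 0.886, 0.9899]
After component 1 (R=0.9008): product = 0.9008
After component 2 (R=0.8145): product = 0.7337
After component 3 (R=0.8733): product = 0.6407
After component 4 (R=0.886): product = 0.5677
After component 5 (R=0.9899): product = 0.562
R_sys = 0.562

0.562


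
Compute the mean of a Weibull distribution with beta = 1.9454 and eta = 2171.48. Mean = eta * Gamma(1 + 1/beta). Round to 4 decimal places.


beta = 1.9454, eta = 2171.48
1/beta = 0.514
1 + 1/beta = 1.514
Gamma(1.514) = 0.8868
Mean = 2171.48 * 0.8868
Mean = 1925.5862

1925.5862


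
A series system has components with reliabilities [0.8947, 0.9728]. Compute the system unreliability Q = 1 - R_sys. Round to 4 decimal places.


Components: [0.8947, 0.9728]
After component 1: product = 0.8947
After component 2: product = 0.8704
R_sys = 0.8704
Q = 1 - 0.8704 = 0.1296

0.1296


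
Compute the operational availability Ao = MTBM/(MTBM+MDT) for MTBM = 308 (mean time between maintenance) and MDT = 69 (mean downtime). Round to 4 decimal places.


MTBM = 308
MDT = 69
MTBM + MDT = 377
Ao = 308 / 377
Ao = 0.817

0.817


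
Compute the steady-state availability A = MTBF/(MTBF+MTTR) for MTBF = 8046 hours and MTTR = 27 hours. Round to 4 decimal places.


MTBF = 8046
MTTR = 27
MTBF + MTTR = 8073
A = 8046 / 8073
A = 0.9967

0.9967


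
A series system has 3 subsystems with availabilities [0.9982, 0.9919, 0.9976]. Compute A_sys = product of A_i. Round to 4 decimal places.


Subsystems: [0.9982, 0.9919, 0.9976]
After subsystem 1 (A=0.9982): product = 0.9982
After subsystem 2 (A=0.9919): product = 0.9901
After subsystem 3 (A=0.9976): product = 0.9877
A_sys = 0.9877

0.9877


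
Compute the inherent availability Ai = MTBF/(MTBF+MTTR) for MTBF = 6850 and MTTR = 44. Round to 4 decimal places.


MTBF = 6850
MTTR = 44
MTBF + MTTR = 6894
Ai = 6850 / 6894
Ai = 0.9936

0.9936


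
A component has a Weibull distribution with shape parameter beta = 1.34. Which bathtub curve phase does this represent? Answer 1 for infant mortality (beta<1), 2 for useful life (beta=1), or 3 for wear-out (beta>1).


beta = 1.34
Compare beta to 1:
beta < 1 => infant mortality (phase 1)
beta = 1 => useful life (phase 2)
beta > 1 => wear-out (phase 3)
Since beta = 1.34, this is wear-out (increasing failure rate)
Phase = 3

3


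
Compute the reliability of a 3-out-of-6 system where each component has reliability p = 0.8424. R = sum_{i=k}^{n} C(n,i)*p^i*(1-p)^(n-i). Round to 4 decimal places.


k = 3, n = 6, p = 0.8424
i=3: C(6,3)=20 * 0.8424^3 * 0.1576^3 = 0.0468
i=4: C(6,4)=15 * 0.8424^4 * 0.1576^2 = 0.1876
i=5: C(6,5)=6 * 0.8424^5 * 0.1576^1 = 0.4011
i=6: C(6,6)=1 * 0.8424^6 * 0.1576^0 = 0.3574
R = sum of terms = 0.9929

0.9929


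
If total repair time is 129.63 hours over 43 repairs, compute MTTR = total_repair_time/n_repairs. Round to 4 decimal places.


total_repair_time = 129.63
n_repairs = 43
MTTR = 129.63 / 43
MTTR = 3.0147

3.0147


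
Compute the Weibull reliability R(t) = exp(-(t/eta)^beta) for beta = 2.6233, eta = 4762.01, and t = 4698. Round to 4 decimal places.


beta = 2.6233, eta = 4762.01, t = 4698
t/eta = 4698 / 4762.01 = 0.9866
(t/eta)^beta = 0.9866^2.6233 = 0.9651
R(t) = exp(-0.9651)
R(t) = 0.3809

0.3809


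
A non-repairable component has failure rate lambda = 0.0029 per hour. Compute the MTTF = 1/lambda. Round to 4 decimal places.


lambda = 0.0029
MTTF = 1 / 0.0029
MTTF = 344.8276

344.8276


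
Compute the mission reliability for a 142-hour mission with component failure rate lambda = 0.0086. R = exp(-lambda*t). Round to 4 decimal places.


lambda = 0.0086
mission_time = 142
lambda * t = 0.0086 * 142 = 1.2212
R = exp(-1.2212)
R = 0.2949

0.2949


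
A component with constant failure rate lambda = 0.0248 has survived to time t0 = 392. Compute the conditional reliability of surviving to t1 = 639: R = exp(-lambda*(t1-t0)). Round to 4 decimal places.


lambda = 0.0248
t0 = 392, t1 = 639
t1 - t0 = 247
lambda * (t1-t0) = 0.0248 * 247 = 6.1256
R = exp(-6.1256)
R = 0.0022

0.0022


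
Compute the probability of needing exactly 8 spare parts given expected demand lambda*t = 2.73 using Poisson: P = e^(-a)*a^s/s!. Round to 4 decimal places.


a = 2.73, s = 8
e^(-a) = e^(-2.73) = 0.0652
a^s = 2.73^8 = 3085.3268
s! = 40320
P = 0.0652 * 3085.3268 / 40320
P = 0.005

0.005


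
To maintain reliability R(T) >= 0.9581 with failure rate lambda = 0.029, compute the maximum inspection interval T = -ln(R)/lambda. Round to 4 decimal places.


R_target = 0.9581
lambda = 0.029
-ln(0.9581) = 0.0428
T = 0.0428 / 0.029
T = 1.476

1.476


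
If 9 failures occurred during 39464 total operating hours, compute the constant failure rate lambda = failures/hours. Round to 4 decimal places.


failures = 9
total_hours = 39464
lambda = 9 / 39464
lambda = 0.0002

0.0002


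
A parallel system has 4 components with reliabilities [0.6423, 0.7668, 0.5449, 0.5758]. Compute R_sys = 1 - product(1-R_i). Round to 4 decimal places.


Components: [0.6423, 0.7668, 0.5449, 0.5758]
(1 - 0.6423) = 0.3577, running product = 0.3577
(1 - 0.7668) = 0.2332, running product = 0.0834
(1 - 0.5449) = 0.4551, running product = 0.038
(1 - 0.5758) = 0.4242, running product = 0.0161
Product of (1-R_i) = 0.0161
R_sys = 1 - 0.0161 = 0.9839

0.9839


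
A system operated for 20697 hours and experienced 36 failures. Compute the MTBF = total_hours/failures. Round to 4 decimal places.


total_hours = 20697
failures = 36
MTBF = 20697 / 36
MTBF = 574.9167

574.9167


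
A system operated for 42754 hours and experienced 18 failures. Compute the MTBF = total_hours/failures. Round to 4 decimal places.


total_hours = 42754
failures = 18
MTBF = 42754 / 18
MTBF = 2375.2222

2375.2222


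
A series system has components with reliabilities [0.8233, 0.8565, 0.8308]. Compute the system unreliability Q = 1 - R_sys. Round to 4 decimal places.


Components: [0.8233, 0.8565, 0.8308]
After component 1: product = 0.8233
After component 2: product = 0.7052
After component 3: product = 0.5858
R_sys = 0.5858
Q = 1 - 0.5858 = 0.4142

0.4142


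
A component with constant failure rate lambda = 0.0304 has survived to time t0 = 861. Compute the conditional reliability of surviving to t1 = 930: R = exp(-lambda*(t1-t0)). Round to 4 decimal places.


lambda = 0.0304
t0 = 861, t1 = 930
t1 - t0 = 69
lambda * (t1-t0) = 0.0304 * 69 = 2.0976
R = exp(-2.0976)
R = 0.1228

0.1228


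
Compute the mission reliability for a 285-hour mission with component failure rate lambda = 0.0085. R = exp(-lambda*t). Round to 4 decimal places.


lambda = 0.0085
mission_time = 285
lambda * t = 0.0085 * 285 = 2.4225
R = exp(-2.4225)
R = 0.0887

0.0887


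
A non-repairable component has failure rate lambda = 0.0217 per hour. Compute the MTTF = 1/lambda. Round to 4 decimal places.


lambda = 0.0217
MTTF = 1 / 0.0217
MTTF = 46.0829

46.0829


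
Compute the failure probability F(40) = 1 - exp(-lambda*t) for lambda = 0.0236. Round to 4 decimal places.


lambda = 0.0236, t = 40
lambda * t = 0.944
exp(-0.944) = 0.3891
F(t) = 1 - 0.3891
F(t) = 0.6109

0.6109


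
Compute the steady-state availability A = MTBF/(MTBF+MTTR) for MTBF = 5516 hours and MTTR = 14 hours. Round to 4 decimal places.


MTBF = 5516
MTTR = 14
MTBF + MTTR = 5530
A = 5516 / 5530
A = 0.9975

0.9975


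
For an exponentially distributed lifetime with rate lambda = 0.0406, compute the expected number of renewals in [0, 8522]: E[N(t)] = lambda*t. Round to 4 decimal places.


lambda = 0.0406
t = 8522
E[N(t)] = lambda * t
E[N(t)] = 0.0406 * 8522
E[N(t)] = 345.9932

345.9932


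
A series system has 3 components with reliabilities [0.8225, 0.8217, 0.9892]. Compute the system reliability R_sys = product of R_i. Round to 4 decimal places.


Components: [0.8225, 0.8217, 0.9892]
After component 1 (R=0.8225): product = 0.8225
After component 2 (R=0.8217): product = 0.6758
After component 3 (R=0.9892): product = 0.6685
R_sys = 0.6685

0.6685


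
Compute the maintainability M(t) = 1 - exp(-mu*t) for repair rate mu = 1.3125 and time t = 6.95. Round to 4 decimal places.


mu = 1.3125, t = 6.95
mu * t = 1.3125 * 6.95 = 9.1219
exp(-9.1219) = 0.0001
M(t) = 1 - 0.0001
M(t) = 0.9999

0.9999


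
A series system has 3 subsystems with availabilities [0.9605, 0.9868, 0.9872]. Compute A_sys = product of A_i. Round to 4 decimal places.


Subsystems: [0.9605, 0.9868, 0.9872]
After subsystem 1 (A=0.9605): product = 0.9605
After subsystem 2 (A=0.9868): product = 0.9478
After subsystem 3 (A=0.9872): product = 0.9357
A_sys = 0.9357

0.9357


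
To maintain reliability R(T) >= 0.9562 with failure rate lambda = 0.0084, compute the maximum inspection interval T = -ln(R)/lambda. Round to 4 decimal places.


R_target = 0.9562
lambda = 0.0084
-ln(0.9562) = 0.0448
T = 0.0448 / 0.0084
T = 5.3319

5.3319


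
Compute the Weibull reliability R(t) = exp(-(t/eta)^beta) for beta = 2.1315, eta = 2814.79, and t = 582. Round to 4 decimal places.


beta = 2.1315, eta = 2814.79, t = 582
t/eta = 582 / 2814.79 = 0.2068
(t/eta)^beta = 0.2068^2.1315 = 0.0347
R(t) = exp(-0.0347)
R(t) = 0.9658

0.9658


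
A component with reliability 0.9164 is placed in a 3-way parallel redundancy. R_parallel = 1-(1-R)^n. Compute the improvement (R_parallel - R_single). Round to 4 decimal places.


R_single = 0.9164, n = 3
1 - R_single = 0.0836
(1 - R_single)^n = 0.0836^3 = 0.0006
R_parallel = 1 - 0.0006 = 0.9994
Improvement = 0.9994 - 0.9164
Improvement = 0.083

0.083


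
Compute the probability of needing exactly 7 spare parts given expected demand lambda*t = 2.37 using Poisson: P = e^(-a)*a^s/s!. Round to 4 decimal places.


a = 2.37, s = 7
e^(-a) = e^(-2.37) = 0.0935
a^s = 2.37^7 = 419.9895
s! = 5040
P = 0.0935 * 419.9895 / 5040
P = 0.0078

0.0078


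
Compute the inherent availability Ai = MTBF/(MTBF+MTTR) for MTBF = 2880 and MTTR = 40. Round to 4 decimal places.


MTBF = 2880
MTTR = 40
MTBF + MTTR = 2920
Ai = 2880 / 2920
Ai = 0.9863

0.9863


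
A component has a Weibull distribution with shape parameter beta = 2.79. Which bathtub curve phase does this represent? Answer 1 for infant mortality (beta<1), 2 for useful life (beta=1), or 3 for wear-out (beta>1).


beta = 2.79
Compare beta to 1:
beta < 1 => infant mortality (phase 1)
beta = 1 => useful life (phase 2)
beta > 1 => wear-out (phase 3)
Since beta = 2.79, this is wear-out (increasing failure rate)
Phase = 3

3


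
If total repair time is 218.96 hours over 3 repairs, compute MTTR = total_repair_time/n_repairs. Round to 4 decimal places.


total_repair_time = 218.96
n_repairs = 3
MTTR = 218.96 / 3
MTTR = 72.9867

72.9867


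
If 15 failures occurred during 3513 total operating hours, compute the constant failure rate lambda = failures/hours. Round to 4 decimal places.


failures = 15
total_hours = 3513
lambda = 15 / 3513
lambda = 0.0043

0.0043


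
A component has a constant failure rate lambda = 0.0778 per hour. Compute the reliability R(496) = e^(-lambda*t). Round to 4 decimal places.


lambda = 0.0778
t = 496
lambda * t = 38.5888
R(t) = e^(-38.5888)
R(t) = 0.0

0.0


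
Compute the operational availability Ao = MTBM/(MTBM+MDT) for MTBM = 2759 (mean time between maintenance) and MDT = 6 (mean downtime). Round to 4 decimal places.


MTBM = 2759
MDT = 6
MTBM + MDT = 2765
Ao = 2759 / 2765
Ao = 0.9978

0.9978


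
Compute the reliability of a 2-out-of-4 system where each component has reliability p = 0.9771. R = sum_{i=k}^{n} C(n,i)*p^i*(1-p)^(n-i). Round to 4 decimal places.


k = 2, n = 4, p = 0.9771
i=2: C(4,2)=6 * 0.9771^2 * 0.0229^2 = 0.003
i=3: C(4,3)=4 * 0.9771^3 * 0.0229^1 = 0.0855
i=4: C(4,4)=1 * 0.9771^4 * 0.0229^0 = 0.9115
R = sum of terms = 1.0

1.0


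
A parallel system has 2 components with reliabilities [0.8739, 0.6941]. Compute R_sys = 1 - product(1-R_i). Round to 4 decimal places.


Components: [0.8739, 0.6941]
(1 - 0.8739) = 0.1261, running product = 0.1261
(1 - 0.6941) = 0.3059, running product = 0.0386
Product of (1-R_i) = 0.0386
R_sys = 1 - 0.0386 = 0.9614

0.9614


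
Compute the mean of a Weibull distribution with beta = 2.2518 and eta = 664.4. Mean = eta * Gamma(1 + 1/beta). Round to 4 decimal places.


beta = 2.2518, eta = 664.4
1/beta = 0.4441
1 + 1/beta = 1.4441
Gamma(1.4441) = 0.8857
Mean = 664.4 * 0.8857
Mean = 588.4829

588.4829


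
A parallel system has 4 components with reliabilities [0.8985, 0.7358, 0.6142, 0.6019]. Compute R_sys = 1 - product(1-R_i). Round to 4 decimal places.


Components: [0.8985, 0.7358, 0.6142, 0.6019]
(1 - 0.8985) = 0.1015, running product = 0.1015
(1 - 0.7358) = 0.2642, running product = 0.0268
(1 - 0.6142) = 0.3858, running product = 0.0103
(1 - 0.6019) = 0.3981, running product = 0.0041
Product of (1-R_i) = 0.0041
R_sys = 1 - 0.0041 = 0.9959

0.9959


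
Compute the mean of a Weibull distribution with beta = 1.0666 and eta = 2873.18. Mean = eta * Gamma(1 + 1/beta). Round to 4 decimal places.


beta = 1.0666, eta = 2873.18
1/beta = 0.9376
1 + 1/beta = 1.9376
Gamma(1.9376) = 0.9752
Mean = 2873.18 * 0.9752
Mean = 2801.89

2801.89


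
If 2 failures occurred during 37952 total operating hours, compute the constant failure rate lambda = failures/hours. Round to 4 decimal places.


failures = 2
total_hours = 37952
lambda = 2 / 37952
lambda = 0.0001

0.0001


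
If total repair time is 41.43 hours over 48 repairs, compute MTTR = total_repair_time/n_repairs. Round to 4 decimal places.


total_repair_time = 41.43
n_repairs = 48
MTTR = 41.43 / 48
MTTR = 0.8631

0.8631


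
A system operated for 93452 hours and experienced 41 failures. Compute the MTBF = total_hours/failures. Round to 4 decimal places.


total_hours = 93452
failures = 41
MTBF = 93452 / 41
MTBF = 2279.3171

2279.3171


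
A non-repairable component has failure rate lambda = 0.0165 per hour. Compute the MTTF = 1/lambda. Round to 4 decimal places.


lambda = 0.0165
MTTF = 1 / 0.0165
MTTF = 60.6061

60.6061


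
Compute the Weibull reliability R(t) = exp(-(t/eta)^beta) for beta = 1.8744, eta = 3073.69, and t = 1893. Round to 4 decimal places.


beta = 1.8744, eta = 3073.69, t = 1893
t/eta = 1893 / 3073.69 = 0.6159
(t/eta)^beta = 0.6159^1.8744 = 0.4031
R(t) = exp(-0.4031)
R(t) = 0.6682

0.6682


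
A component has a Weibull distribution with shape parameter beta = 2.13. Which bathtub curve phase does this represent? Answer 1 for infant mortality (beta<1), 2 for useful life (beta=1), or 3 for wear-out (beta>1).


beta = 2.13
Compare beta to 1:
beta < 1 => infant mortality (phase 1)
beta = 1 => useful life (phase 2)
beta > 1 => wear-out (phase 3)
Since beta = 2.13, this is wear-out (increasing failure rate)
Phase = 3

3


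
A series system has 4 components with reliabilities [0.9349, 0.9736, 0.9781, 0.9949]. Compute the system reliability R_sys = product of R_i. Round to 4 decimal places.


Components: [0.9349, 0.9736, 0.9781, 0.9949]
After component 1 (R=0.9349): product = 0.9349
After component 2 (R=0.9736): product = 0.9102
After component 3 (R=0.9781): product = 0.8903
After component 4 (R=0.9949): product = 0.8857
R_sys = 0.8857

0.8857


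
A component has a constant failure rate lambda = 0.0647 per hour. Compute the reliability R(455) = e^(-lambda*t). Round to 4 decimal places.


lambda = 0.0647
t = 455
lambda * t = 29.4385
R(t) = e^(-29.4385)
R(t) = 0.0

0.0


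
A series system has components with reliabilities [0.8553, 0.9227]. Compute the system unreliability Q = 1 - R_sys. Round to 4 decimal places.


Components: [0.8553, 0.9227]
After component 1: product = 0.8553
After component 2: product = 0.7892
R_sys = 0.7892
Q = 1 - 0.7892 = 0.2108

0.2108


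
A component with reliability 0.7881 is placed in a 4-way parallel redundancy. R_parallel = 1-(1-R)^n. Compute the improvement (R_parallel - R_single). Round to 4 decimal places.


R_single = 0.7881, n = 4
1 - R_single = 0.2119
(1 - R_single)^n = 0.2119^4 = 0.002
R_parallel = 1 - 0.002 = 0.998
Improvement = 0.998 - 0.7881
Improvement = 0.2099

0.2099


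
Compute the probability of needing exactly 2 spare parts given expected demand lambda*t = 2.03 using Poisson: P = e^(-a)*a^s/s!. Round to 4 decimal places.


a = 2.03, s = 2
e^(-a) = e^(-2.03) = 0.1313
a^s = 2.03^2 = 4.1209
s! = 2
P = 0.1313 * 4.1209 / 2
P = 0.2706

0.2706


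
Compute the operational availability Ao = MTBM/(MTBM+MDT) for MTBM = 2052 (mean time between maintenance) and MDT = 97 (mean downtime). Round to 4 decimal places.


MTBM = 2052
MDT = 97
MTBM + MDT = 2149
Ao = 2052 / 2149
Ao = 0.9549

0.9549


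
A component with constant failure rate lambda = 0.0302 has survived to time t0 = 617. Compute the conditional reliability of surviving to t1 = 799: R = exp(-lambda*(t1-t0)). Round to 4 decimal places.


lambda = 0.0302
t0 = 617, t1 = 799
t1 - t0 = 182
lambda * (t1-t0) = 0.0302 * 182 = 5.4964
R = exp(-5.4964)
R = 0.0041

0.0041


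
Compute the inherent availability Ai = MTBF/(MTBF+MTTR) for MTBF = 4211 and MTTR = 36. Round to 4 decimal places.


MTBF = 4211
MTTR = 36
MTBF + MTTR = 4247
Ai = 4211 / 4247
Ai = 0.9915

0.9915


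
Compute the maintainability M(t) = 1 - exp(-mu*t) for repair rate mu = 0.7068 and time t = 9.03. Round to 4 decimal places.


mu = 0.7068, t = 9.03
mu * t = 0.7068 * 9.03 = 6.3824
exp(-6.3824) = 0.0017
M(t) = 1 - 0.0017
M(t) = 0.9983

0.9983


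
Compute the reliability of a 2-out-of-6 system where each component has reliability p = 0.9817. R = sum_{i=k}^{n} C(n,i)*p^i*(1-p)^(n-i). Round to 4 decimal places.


k = 2, n = 6, p = 0.9817
i=2: C(6,2)=15 * 0.9817^2 * 0.0183^4 = 0.0
i=3: C(6,3)=20 * 0.9817^3 * 0.0183^3 = 0.0001
i=4: C(6,4)=15 * 0.9817^4 * 0.0183^2 = 0.0047
i=5: C(6,5)=6 * 0.9817^5 * 0.0183^1 = 0.1001
i=6: C(6,6)=1 * 0.9817^6 * 0.0183^0 = 0.8951
R = sum of terms = 1.0

1.0


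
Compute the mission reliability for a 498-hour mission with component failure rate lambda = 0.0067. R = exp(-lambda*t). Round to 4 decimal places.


lambda = 0.0067
mission_time = 498
lambda * t = 0.0067 * 498 = 3.3366
R = exp(-3.3366)
R = 0.0356

0.0356


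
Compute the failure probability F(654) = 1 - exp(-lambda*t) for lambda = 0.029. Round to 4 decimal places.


lambda = 0.029, t = 654
lambda * t = 18.966
exp(-18.966) = 0.0
F(t) = 1 - 0.0
F(t) = 1.0

1.0


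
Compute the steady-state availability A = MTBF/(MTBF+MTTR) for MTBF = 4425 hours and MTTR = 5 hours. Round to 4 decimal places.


MTBF = 4425
MTTR = 5
MTBF + MTTR = 4430
A = 4425 / 4430
A = 0.9989

0.9989


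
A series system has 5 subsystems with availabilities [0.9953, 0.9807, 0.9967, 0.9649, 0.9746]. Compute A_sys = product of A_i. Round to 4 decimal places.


Subsystems: [0.9953, 0.9807, 0.9967, 0.9649, 0.9746]
After subsystem 1 (A=0.9953): product = 0.9953
After subsystem 2 (A=0.9807): product = 0.9761
After subsystem 3 (A=0.9967): product = 0.9729
After subsystem 4 (A=0.9649): product = 0.9387
After subsystem 5 (A=0.9746): product = 0.9149
A_sys = 0.9149

0.9149


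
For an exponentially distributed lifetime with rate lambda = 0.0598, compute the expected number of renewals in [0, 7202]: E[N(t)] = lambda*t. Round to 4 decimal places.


lambda = 0.0598
t = 7202
E[N(t)] = lambda * t
E[N(t)] = 0.0598 * 7202
E[N(t)] = 430.6796

430.6796


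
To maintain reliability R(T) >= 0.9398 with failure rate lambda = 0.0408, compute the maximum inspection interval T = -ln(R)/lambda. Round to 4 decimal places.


R_target = 0.9398
lambda = 0.0408
-ln(0.9398) = 0.0621
T = 0.0621 / 0.0408
T = 1.5218

1.5218


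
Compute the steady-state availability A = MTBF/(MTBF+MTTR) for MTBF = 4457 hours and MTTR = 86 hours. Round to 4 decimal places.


MTBF = 4457
MTTR = 86
MTBF + MTTR = 4543
A = 4457 / 4543
A = 0.9811

0.9811


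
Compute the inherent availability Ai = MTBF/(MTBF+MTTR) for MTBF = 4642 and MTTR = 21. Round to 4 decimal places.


MTBF = 4642
MTTR = 21
MTBF + MTTR = 4663
Ai = 4642 / 4663
Ai = 0.9955

0.9955


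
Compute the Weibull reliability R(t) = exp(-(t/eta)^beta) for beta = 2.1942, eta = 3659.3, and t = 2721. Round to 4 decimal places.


beta = 2.1942, eta = 3659.3, t = 2721
t/eta = 2721 / 3659.3 = 0.7436
(t/eta)^beta = 0.7436^2.1942 = 0.522
R(t) = exp(-0.522)
R(t) = 0.5933

0.5933


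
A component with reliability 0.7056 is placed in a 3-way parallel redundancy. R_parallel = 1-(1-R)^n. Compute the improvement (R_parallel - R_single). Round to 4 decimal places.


R_single = 0.7056, n = 3
1 - R_single = 0.2944
(1 - R_single)^n = 0.2944^3 = 0.0255
R_parallel = 1 - 0.0255 = 0.9745
Improvement = 0.9745 - 0.7056
Improvement = 0.2689

0.2689


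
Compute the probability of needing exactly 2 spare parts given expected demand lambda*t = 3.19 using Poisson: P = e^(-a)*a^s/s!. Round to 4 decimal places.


a = 3.19, s = 2
e^(-a) = e^(-3.19) = 0.0412
a^s = 3.19^2 = 10.1761
s! = 2
P = 0.0412 * 10.1761 / 2
P = 0.2095

0.2095


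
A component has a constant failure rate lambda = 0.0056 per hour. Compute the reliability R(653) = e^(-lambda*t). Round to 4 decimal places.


lambda = 0.0056
t = 653
lambda * t = 3.6568
R(t) = e^(-3.6568)
R(t) = 0.0258

0.0258


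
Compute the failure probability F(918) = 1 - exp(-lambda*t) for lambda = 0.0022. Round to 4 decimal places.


lambda = 0.0022, t = 918
lambda * t = 2.0196
exp(-2.0196) = 0.1327
F(t) = 1 - 0.1327
F(t) = 0.8673

0.8673


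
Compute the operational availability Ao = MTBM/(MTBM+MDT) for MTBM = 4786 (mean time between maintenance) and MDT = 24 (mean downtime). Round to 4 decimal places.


MTBM = 4786
MDT = 24
MTBM + MDT = 4810
Ao = 4786 / 4810
Ao = 0.995

0.995


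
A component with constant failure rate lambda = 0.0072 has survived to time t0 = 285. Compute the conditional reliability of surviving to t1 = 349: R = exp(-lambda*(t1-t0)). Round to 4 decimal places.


lambda = 0.0072
t0 = 285, t1 = 349
t1 - t0 = 64
lambda * (t1-t0) = 0.0072 * 64 = 0.4608
R = exp(-0.4608)
R = 0.6308

0.6308


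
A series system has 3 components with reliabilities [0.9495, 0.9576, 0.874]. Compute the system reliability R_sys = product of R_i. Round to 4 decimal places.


Components: [0.9495, 0.9576, 0.874]
After component 1 (R=0.9495): product = 0.9495
After component 2 (R=0.9576): product = 0.9092
After component 3 (R=0.874): product = 0.7947
R_sys = 0.7947

0.7947


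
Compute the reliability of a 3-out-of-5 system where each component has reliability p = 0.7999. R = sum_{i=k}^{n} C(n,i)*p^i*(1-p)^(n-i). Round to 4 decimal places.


k = 3, n = 5, p = 0.7999
i=3: C(5,3)=10 * 0.7999^3 * 0.2001^2 = 0.2049
i=4: C(5,4)=5 * 0.7999^4 * 0.2001^1 = 0.4096
i=5: C(5,5)=1 * 0.7999^5 * 0.2001^0 = 0.3275
R = sum of terms = 0.942

0.942


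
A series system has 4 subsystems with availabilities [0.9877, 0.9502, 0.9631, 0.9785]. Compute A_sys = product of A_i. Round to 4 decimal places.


Subsystems: [0.9877, 0.9502, 0.9631, 0.9785]
After subsystem 1 (A=0.9877): product = 0.9877
After subsystem 2 (A=0.9502): product = 0.9385
After subsystem 3 (A=0.9631): product = 0.9039
After subsystem 4 (A=0.9785): product = 0.8844
A_sys = 0.8844

0.8844


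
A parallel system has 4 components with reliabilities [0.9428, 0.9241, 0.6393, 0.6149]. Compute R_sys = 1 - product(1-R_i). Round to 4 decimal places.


Components: [0.9428, 0.9241, 0.6393, 0.6149]
(1 - 0.9428) = 0.0572, running product = 0.0572
(1 - 0.9241) = 0.0759, running product = 0.0043
(1 - 0.6393) = 0.3607, running product = 0.0016
(1 - 0.6149) = 0.3851, running product = 0.0006
Product of (1-R_i) = 0.0006
R_sys = 1 - 0.0006 = 0.9994

0.9994


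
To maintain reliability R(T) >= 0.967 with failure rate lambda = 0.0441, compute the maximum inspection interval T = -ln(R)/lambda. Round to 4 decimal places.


R_target = 0.967
lambda = 0.0441
-ln(0.967) = 0.0336
T = 0.0336 / 0.0441
T = 0.7609

0.7609


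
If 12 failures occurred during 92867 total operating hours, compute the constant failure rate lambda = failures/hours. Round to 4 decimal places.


failures = 12
total_hours = 92867
lambda = 12 / 92867
lambda = 0.0001

0.0001


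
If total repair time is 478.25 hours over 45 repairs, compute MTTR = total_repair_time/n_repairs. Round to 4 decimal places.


total_repair_time = 478.25
n_repairs = 45
MTTR = 478.25 / 45
MTTR = 10.6278

10.6278


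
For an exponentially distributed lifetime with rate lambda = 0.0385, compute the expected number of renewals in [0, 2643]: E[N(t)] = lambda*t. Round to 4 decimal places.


lambda = 0.0385
t = 2643
E[N(t)] = lambda * t
E[N(t)] = 0.0385 * 2643
E[N(t)] = 101.7555

101.7555


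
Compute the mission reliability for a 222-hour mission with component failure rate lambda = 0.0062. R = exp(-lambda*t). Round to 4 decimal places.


lambda = 0.0062
mission_time = 222
lambda * t = 0.0062 * 222 = 1.3764
R = exp(-1.3764)
R = 0.2525

0.2525


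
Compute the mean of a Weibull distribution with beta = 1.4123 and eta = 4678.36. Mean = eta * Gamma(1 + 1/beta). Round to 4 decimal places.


beta = 1.4123, eta = 4678.36
1/beta = 0.7081
1 + 1/beta = 1.7081
Gamma(1.7081) = 0.9102
Mean = 4678.36 * 0.9102
Mean = 4258.2044

4258.2044


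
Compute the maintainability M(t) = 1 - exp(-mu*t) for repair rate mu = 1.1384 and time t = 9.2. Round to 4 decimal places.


mu = 1.1384, t = 9.2
mu * t = 1.1384 * 9.2 = 10.4733
exp(-10.4733) = 0.0
M(t) = 1 - 0.0
M(t) = 1.0

1.0


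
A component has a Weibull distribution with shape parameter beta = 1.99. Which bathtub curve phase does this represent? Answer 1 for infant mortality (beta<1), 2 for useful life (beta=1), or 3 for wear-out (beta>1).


beta = 1.99
Compare beta to 1:
beta < 1 => infant mortality (phase 1)
beta = 1 => useful life (phase 2)
beta > 1 => wear-out (phase 3)
Since beta = 1.99, this is wear-out (increasing failure rate)
Phase = 3

3


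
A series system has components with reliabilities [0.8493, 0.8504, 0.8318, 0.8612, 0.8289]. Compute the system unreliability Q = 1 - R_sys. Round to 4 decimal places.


Components: [0.8493, 0.8504, 0.8318, 0.8612, 0.8289]
After component 1: product = 0.8493
After component 2: product = 0.7222
After component 3: product = 0.6008
After component 4: product = 0.5174
After component 5: product = 0.4289
R_sys = 0.4289
Q = 1 - 0.4289 = 0.5711

0.5711


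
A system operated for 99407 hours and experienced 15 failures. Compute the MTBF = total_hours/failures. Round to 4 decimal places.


total_hours = 99407
failures = 15
MTBF = 99407 / 15
MTBF = 6627.1333

6627.1333


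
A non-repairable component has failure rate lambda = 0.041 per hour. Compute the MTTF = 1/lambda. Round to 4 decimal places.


lambda = 0.041
MTTF = 1 / 0.041
MTTF = 24.3902

24.3902


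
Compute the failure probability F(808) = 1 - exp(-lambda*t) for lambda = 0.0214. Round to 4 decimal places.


lambda = 0.0214, t = 808
lambda * t = 17.2912
exp(-17.2912) = 0.0
F(t) = 1 - 0.0
F(t) = 1.0

1.0
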